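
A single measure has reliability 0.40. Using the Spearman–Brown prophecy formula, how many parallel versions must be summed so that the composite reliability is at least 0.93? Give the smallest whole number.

20

k ≥ ρ*(1−ρ₁)/(ρ₁(1−ρ*)) = 0.93·0.60 / (0.40·0.07) = 19.929.
Smallest integer k = 20.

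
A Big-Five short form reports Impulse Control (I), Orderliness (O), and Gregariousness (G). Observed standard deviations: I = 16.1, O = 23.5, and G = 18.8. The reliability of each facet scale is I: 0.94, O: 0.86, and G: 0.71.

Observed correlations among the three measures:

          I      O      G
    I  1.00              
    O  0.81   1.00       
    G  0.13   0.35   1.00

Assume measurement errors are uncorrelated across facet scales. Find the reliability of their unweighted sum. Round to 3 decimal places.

0.910

Var(I+O+G) = 16.1² + 23.5² + 18.8² + 2·[16.1·23.5·0.81 + 16.1·18.8·0.13 + 23.5·18.8·0.35] = 1164.9 + 1000.88 = 2165.78.
Under uncorrelated errors the observed covariances equal the true-score covariances, so only the own-variance terms attenuate.
True-score variance = [16.1²·0.94 + 23.5²·0.86 + 18.8²·0.71] + 1000.88 = 969.535 + 1000.88 = 1970.42.
Reliability = 1970.42 / 2165.78 = 0.910.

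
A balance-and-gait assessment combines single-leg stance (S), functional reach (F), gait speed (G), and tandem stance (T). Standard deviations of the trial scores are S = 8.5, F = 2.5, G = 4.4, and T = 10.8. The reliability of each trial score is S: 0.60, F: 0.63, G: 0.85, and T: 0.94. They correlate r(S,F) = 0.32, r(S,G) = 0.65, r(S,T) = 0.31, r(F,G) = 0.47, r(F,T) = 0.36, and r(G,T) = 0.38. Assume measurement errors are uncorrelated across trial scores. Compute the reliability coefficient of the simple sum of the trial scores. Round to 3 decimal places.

0.897

Var(S+F+G+T) = 8.5² + 2.5² + 4.4² + 10.8² + 2·[8.5·2.5·0.32 + 8.5·4.4·0.65 + 8.5·10.8·0.31 + 2.5·4.4·0.47 + 2.5·10.8·0.36 + 4.4·10.8·0.38] = 214.5 + 185.031 = 399.531.
Under uncorrelated errors the observed covariances equal the true-score covariances, so only the own-variance terms attenuate.
True-score variance = [8.5²·0.60 + 2.5²·0.63 + 4.4²·0.85 + 10.8²·0.94] + 185.031 = 173.385 + 185.031 = 358.416.
Reliability = 358.416 / 399.531 = 0.897.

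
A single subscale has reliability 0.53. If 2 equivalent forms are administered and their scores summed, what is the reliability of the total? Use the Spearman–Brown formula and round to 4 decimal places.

ρ_k = kρ / (1 + (k−1)ρ) = 2·0.53 / (1 + 1·0.53) = 1.060 / 1.530 = 0.6928.

0.6928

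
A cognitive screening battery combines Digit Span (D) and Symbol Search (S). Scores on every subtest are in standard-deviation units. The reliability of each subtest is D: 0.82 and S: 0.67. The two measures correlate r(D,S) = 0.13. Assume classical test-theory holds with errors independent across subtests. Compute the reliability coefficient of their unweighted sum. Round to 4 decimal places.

Var(D+S) = 2 + 2·[0.13] = 2 + 0.26 = 2.26.
Because errors are independent across components, Cov(Tᵢ,Tⱼ) = Cov(Xᵢ,Xⱼ); the off-diagonal part of the true-score variance is the same as above.
True-score variance = [0.82 + 0.67] + 0.26 = 1.49 + 0.26 = 1.75.
Reliability = 1.75 / 2.26 = 0.7743.

0.7743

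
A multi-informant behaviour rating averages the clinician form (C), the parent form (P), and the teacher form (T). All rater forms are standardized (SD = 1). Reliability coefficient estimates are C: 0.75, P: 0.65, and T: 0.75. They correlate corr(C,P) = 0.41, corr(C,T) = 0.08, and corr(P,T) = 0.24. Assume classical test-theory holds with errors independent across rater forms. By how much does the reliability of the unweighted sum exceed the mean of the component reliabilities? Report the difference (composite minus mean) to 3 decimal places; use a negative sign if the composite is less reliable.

Var(sum) = 3 + 1.46 = 4.46; true-score variance = 2.15 + 1.46 = 3.61; composite reliability = 0.8094.
Mean component reliability = 0.7167.
Difference = 0.8094 − 0.7167 = 0.093.

0.093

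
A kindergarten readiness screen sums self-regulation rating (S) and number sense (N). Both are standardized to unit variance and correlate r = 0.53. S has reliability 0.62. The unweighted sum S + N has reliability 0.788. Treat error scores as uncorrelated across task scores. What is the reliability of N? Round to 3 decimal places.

0.731

Var(S+N) = 2 + 2·0.53 = 3.060.
True-score variance = ρ_S + ρ_N + 2·0.53, so 0.788 = (0.62 + ρ_N + 1.06) / 3.060.
ρ_N = 0.788·3.060 − 0.62 − 1.06 = 0.731.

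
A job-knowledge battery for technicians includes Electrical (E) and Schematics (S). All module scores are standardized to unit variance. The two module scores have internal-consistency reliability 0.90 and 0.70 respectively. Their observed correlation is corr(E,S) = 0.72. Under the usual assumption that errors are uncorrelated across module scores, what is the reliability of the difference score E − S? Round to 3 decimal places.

0.286

Var(E−S) = 1 + 1 − 2·0.72 = 2 − 1.44 = 0.56.
Under uncorrelated errors the observed covariances equal the true-score covariances, so only the own-variance terms attenuate.
True-score variance = [0.90 + 0.70] − 1.44 = 1.6 − 1.44 = 0.16.
Reliability = 0.16 / 0.56 = 0.286.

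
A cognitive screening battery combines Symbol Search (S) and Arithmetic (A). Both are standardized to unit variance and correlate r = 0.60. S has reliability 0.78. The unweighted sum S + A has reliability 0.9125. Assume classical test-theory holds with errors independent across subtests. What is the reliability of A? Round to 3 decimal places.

Var(S+A) = 2 + 2·0.60 = 3.200.
True-score variance = ρ_S + ρ_A + 2·0.60, so 0.9125 = (0.78 + ρ_A + 1.20) / 3.200.
ρ_A = 0.9125·3.200 − 0.78 − 1.20 = 0.940.

0.940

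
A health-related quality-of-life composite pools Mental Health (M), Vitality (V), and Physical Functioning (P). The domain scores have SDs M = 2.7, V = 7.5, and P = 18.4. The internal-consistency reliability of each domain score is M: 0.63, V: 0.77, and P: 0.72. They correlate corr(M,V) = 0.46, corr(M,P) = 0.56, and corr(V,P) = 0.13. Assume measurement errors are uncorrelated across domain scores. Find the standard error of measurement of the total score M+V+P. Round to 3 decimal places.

10.509

Var(total) = 402.1 + 110.152 = 512.252.
True-score variance = 291.668 + 110.152 = 401.82, so reliability = 0.7844.
Error variance = 512.252 − 401.82 = 110.432; SEM = √110.432 = 10.509.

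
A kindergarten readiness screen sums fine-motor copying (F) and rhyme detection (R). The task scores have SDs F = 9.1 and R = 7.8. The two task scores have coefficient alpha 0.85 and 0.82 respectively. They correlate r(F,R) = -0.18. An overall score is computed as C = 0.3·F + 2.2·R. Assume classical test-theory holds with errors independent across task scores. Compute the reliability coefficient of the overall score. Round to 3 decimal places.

0.810

Var(C) = 0.3²·9.1² + 2.2²·7.8² + 2·[0.66·9.1·7.8·(-0.18)] = 301.919 − 16.8648 = 285.054.
With uncorrelated errors the cross-covariances are all true-score covariance, so they carry over unchanged; only the diagonal terms shrink to ρᵢσᵢ².
True-score variance = [0.3²·9.1²·0.85 + 2.2²·7.8²·0.82] − 16.8648 = 247.797 − 16.8648 = 230.932.
Reliability = 230.932 / 285.054 = 0.810.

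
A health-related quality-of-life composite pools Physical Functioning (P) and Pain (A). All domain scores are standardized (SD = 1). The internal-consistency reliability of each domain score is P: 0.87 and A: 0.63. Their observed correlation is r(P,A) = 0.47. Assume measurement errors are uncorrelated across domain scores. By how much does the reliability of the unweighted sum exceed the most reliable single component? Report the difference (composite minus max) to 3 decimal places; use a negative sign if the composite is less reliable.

Var(sum) = 2 + 0.94 = 2.94; true-score variance = 1.5 + 0.94 = 2.44; composite reliability = 0.8299.
Max component reliability = 0.8700.
Difference = 0.8299 − 0.8700 = -0.040.

-0.040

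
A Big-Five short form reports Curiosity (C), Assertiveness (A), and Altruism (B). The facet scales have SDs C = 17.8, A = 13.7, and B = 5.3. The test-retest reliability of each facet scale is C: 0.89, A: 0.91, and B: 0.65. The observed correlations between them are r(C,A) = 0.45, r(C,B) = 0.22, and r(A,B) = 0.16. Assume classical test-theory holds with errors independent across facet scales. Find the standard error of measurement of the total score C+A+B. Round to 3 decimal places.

Var(total) = 532.62 + 284.219 = 816.839.
True-score variance = 471.044 + 284.219 = 755.263, so reliability = 0.9246.
Error variance = 816.839 − 755.263 = 61.576; SEM = √61.576 = 7.847.

7.847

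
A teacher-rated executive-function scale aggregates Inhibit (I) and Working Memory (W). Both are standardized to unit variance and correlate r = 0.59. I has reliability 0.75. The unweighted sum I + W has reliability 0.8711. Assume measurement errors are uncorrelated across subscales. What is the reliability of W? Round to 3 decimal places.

Var(I+W) = 2 + 2·0.59 = 3.180.
True-score variance = ρ_I + ρ_W + 2·0.59, so 0.8711 = (0.75 + ρ_W + 1.18) / 3.180.
ρ_W = 0.8711·3.180 − 0.75 − 1.18 = 0.840.

0.840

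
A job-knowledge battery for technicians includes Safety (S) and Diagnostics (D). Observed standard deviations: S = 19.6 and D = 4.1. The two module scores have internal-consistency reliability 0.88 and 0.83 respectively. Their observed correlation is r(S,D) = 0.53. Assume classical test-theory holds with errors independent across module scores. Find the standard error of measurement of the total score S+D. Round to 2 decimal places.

7.00

Var(total) = 400.97 + 85.1816 = 486.152.
True-score variance = 352.013 + 85.1816 = 437.195, so reliability = 0.8993.
Error variance = 486.152 − 437.195 = 48.9569; SEM = √48.9569 = 7.00.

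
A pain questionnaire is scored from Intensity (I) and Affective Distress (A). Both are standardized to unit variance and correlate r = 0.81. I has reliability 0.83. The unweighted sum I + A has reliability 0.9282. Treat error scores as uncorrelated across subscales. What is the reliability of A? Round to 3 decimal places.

Var(I+A) = 2 + 2·0.81 = 3.620.
True-score variance = ρ_I + ρ_A + 2·0.81, so 0.9282 = (0.83 + ρ_A + 1.62) / 3.620.
ρ_A = 0.9282·3.620 − 0.83 − 1.62 = 0.910.

0.910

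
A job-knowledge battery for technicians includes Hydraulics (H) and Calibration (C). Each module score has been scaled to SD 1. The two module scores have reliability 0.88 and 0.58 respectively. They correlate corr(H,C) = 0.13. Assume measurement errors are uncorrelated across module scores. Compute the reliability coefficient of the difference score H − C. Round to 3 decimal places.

0.690

Var(H−C) = 1 + 1 − 2·0.13 = 2 − 0.26 = 1.74.
With uncorrelated errors the cross-covariances are all true-score covariance, so they carry over unchanged; only the diagonal terms shrink to ρᵢσᵢ².
True-score variance = [0.88 + 0.58] − 0.26 = 1.46 − 0.26 = 1.2.
Reliability = 1.2 / 1.74 = 0.690.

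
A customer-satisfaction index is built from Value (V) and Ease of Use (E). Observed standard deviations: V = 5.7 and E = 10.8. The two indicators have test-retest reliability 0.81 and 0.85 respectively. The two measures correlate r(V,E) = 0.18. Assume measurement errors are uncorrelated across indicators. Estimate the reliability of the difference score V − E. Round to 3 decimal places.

Var(V−E) = 5.7² + 10.8² − 2·5.7·10.8·0.18 = 149.13 − 22.1616 = 126.968.
With uncorrelated errors the cross-covariances are all true-score covariance, so they carry over unchanged; only the diagonal terms shrink to ρᵢσᵢ².
True-score variance = [5.7²·0.81 + 10.8²·0.85] − 22.1616 = 125.461 − 22.1616 = 103.299.
Reliability = 103.299 / 126.968 = 0.814.

0.814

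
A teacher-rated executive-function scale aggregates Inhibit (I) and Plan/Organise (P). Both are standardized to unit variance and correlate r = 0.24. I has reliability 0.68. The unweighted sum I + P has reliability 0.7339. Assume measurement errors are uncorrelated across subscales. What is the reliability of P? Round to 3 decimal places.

Var(I+P) = 2 + 2·0.24 = 2.480.
True-score variance = ρ_I + ρ_P + 2·0.24, so 0.7339 = (0.68 + ρ_P + 0.48) / 2.480.
ρ_P = 0.7339·2.480 − 0.68 − 0.48 = 0.660.

0.660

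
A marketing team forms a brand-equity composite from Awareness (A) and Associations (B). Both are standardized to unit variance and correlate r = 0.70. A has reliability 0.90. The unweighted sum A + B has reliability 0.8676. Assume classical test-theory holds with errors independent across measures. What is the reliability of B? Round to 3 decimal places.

0.650

Var(A+B) = 2 + 2·0.70 = 3.400.
True-score variance = ρ_A + ρ_B + 2·0.70, so 0.8676 = (0.90 + ρ_B + 1.40) / 3.400.
ρ_B = 0.8676·3.400 − 0.90 − 1.40 = 0.650.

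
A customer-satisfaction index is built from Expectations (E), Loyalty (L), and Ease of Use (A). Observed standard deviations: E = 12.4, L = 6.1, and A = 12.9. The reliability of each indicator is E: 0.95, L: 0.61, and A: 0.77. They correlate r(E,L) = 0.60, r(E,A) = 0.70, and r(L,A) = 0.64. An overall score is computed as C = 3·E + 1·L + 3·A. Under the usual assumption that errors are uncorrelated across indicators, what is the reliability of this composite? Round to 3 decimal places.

0.922

Var(C) = 3²·12.4² + 6.1² + 3²·12.9² + 2·[3·12.4·6.1·0.60 + 9·12.4·12.9·0.70 + 3·6.1·12.9·0.64] = 2918.74 + 2589.97 = 5508.71.
With uncorrelated errors the cross-covariances are all true-score covariance, so they carry over unchanged; only the diagonal terms shrink to ρᵢσᵢ².
True-score variance = [3²·12.4²·0.95 + 6.1²·0.61 + 3²·12.9²·0.77] + 2589.97 = 2490.57 + 2589.97 = 5080.54.
Reliability = 5080.54 / 5508.71 = 0.922.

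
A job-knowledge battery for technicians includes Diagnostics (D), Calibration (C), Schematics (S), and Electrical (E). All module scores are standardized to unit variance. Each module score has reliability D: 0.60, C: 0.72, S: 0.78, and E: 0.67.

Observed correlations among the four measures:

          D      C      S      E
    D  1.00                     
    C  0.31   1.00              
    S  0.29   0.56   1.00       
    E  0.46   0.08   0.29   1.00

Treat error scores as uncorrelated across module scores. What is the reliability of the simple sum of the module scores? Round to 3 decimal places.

Var(D+C+S+E) = 4 + 2·[0.31 + 0.29 + 0.46 + 0.56 + 0.08 + 0.29] = 4 + 3.98 = 7.98.
Under uncorrelated errors the observed covariances equal the true-score covariances, so only the own-variance terms attenuate.
True-score variance = [0.60 + 0.72 + 0.78 + 0.67] + 3.98 = 2.77 + 3.98 = 6.75.
Reliability = 6.75 / 7.98 = 0.846.

0.846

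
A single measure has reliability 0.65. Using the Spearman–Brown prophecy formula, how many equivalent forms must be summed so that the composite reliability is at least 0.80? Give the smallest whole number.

3

k ≥ ρ*(1−ρ₁)/(ρ₁(1−ρ*)) = 0.80·0.35 / (0.65·0.20) = 2.154.
Smallest integer k = 3.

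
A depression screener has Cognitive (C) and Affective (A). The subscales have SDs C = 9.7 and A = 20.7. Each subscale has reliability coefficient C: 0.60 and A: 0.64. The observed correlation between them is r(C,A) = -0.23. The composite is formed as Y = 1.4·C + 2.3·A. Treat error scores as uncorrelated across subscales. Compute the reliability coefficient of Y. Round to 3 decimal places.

Var(Y) = 1.4²·9.7² + 2.3²·20.7² + 2·[3.22·9.7·20.7·(-0.23)] = 2451.13 − 297.41 = 2153.72.
Because errors are independent across components, Cov(Tᵢ,Tⱼ) = Cov(Xᵢ,Xⱼ); the off-diagonal part of the true-score variance is the same as above.
True-score variance = [1.4²·9.7²·0.60 + 2.3²·20.7²·0.64] − 297.41 = 1561.35 − 297.41 = 1263.94.
Reliability = 1263.94 / 2153.72 = 0.587.

0.587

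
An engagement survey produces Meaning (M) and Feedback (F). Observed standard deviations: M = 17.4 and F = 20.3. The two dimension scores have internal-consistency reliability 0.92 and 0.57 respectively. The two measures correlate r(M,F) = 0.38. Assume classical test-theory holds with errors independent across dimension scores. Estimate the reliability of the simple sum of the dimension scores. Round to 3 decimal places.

0.795

Var(M+F) = 17.4² + 20.3² + 2·[17.4·20.3·0.38] = 714.85 + 268.447 = 983.297.
Because errors are independent across components, Cov(Tᵢ,Tⱼ) = Cov(Xᵢ,Xⱼ); the off-diagonal part of the true-score variance is the same as above.
True-score variance = [17.4²·0.92 + 20.3²·0.57] + 268.447 = 513.43 + 268.447 = 781.878.
Reliability = 781.878 / 983.297 = 0.795.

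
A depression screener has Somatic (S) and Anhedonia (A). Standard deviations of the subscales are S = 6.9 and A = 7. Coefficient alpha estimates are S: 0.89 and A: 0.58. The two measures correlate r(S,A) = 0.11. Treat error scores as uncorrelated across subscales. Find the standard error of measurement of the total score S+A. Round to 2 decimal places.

5.08

Var(total) = 96.61 + 10.626 = 107.236.
True-score variance = 70.7929 + 10.626 = 81.4189, so reliability = 0.7592.
Error variance = 107.236 − 81.4189 = 25.8171; SEM = √25.8171 = 5.08.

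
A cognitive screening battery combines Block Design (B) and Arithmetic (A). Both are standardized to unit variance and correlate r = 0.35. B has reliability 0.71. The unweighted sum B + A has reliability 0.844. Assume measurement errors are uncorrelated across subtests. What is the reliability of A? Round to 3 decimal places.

0.869

Var(B+A) = 2 + 2·0.35 = 2.700.
True-score variance = ρ_B + ρ_A + 2·0.35, so 0.844 = (0.71 + ρ_A + 0.70) / 2.700.
ρ_A = 0.844·2.700 − 0.71 − 0.70 = 0.869.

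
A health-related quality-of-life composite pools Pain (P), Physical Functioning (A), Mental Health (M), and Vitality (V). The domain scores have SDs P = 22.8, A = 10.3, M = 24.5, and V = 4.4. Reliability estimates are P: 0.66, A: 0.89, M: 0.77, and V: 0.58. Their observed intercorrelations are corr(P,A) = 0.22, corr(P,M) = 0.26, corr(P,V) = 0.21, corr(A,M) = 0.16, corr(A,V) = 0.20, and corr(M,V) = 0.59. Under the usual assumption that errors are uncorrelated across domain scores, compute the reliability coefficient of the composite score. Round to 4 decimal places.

0.8246

Var(P+A+M+V) = 22.8² + 10.3² + 24.5² + 4.4² + 2·[22.8·10.3·0.22 + 22.8·24.5·0.26 + 22.8·4.4·0.21 + 10.3·24.5·0.16 + 10.3·4.4·0.20 + 24.5·4.4·0.59] = 1245.54 + 662.02 = 1907.56.
With uncorrelated errors the cross-covariances are all true-score covariance, so they carry over unchanged; only the diagonal terms shrink to ρᵢσᵢ².
True-score variance = [22.8²·0.66 + 10.3²·0.89 + 24.5²·0.77 + 4.4²·0.58] + 662.02 = 910.936 + 662.02 = 1572.96.
Reliability = 1572.96 / 1907.56 = 0.8246.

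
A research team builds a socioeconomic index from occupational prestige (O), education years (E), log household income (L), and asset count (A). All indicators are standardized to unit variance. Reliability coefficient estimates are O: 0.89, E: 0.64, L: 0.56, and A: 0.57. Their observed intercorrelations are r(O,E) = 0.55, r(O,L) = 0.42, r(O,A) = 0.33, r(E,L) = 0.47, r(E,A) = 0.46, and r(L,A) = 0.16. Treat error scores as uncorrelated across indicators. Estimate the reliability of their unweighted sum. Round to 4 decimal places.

Var(O+E+L+A) = 4 + 2·[0.55 + 0.42 + 0.33 + 0.47 + 0.46 + 0.16] = 4 + 4.78 = 8.78.
With uncorrelated errors the cross-covariances are all true-score covariance, so they carry over unchanged; only the diagonal terms shrink to ρᵢσᵢ².
True-score variance = [0.89 + 0.64 + 0.56 + 0.57] + 4.78 = 2.66 + 4.78 = 7.44.
Reliability = 7.44 / 8.78 = 0.8474.

0.8474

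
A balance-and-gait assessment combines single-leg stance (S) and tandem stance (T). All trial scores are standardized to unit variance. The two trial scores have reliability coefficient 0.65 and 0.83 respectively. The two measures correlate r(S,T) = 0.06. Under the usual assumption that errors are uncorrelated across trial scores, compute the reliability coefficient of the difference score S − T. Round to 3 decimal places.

Var(S−T) = 1 + 1 − 2·0.06 = 2 − 0.12 = 1.88.
With uncorrelated errors the cross-covariances are all true-score covariance, so they carry over unchanged; only the diagonal terms shrink to ρᵢσᵢ².
True-score variance = [0.65 + 0.83] − 0.12 = 1.48 − 0.12 = 1.36.
Reliability = 1.36 / 1.88 = 0.723.

0.723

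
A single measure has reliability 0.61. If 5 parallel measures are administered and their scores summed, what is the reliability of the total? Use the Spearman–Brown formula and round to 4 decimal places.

0.8866

ρ_k = kρ / (1 + (k−1)ρ) = 5·0.61 / (1 + 4·0.61) = 3.050 / 3.440 = 0.8866.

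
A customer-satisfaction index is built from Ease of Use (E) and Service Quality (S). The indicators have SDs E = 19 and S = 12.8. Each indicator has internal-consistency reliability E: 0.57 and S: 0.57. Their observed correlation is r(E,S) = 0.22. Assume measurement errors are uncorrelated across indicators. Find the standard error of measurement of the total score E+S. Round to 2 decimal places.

15.02

Var(total) = 524.84 + 107.008 = 631.848.
True-score variance = 299.159 + 107.008 = 406.167, so reliability = 0.6428.
Error variance = 631.848 − 406.167 = 225.681; SEM = √225.681 = 15.02.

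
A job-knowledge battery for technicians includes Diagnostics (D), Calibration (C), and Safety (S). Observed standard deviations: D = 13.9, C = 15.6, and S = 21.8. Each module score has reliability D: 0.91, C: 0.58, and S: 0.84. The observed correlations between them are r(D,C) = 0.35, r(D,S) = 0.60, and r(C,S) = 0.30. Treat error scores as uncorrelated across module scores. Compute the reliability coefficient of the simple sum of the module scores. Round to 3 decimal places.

0.880

Var(D+C+S) = 13.9² + 15.6² + 21.8² + 2·[13.9·15.6·0.35 + 13.9·21.8·0.60 + 15.6·21.8·0.30] = 911.81 + 719.46 = 1631.27.
Because errors are independent across components, Cov(Tᵢ,Tⱼ) = Cov(Xᵢ,Xⱼ); the off-diagonal part of the true-score variance is the same as above.
True-score variance = [13.9²·0.91 + 15.6²·0.58 + 21.8²·0.84] + 719.46 = 716.171 + 719.46 = 1435.63.
Reliability = 1435.63 / 1631.27 = 0.880.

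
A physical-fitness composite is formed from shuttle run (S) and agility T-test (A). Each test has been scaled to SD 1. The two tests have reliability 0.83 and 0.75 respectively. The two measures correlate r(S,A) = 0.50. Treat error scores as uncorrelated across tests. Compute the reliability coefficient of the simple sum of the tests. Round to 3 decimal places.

0.860

Var(S+A) = 2 + 2·[0.50] = 2 + 1 = 3.
Under uncorrelated errors the observed covariances equal the true-score covariances, so only the own-variance terms attenuate.
True-score variance = [0.83 + 0.75] + 1 = 1.58 + 1 = 2.58.
Reliability = 2.58 / 3 = 0.860.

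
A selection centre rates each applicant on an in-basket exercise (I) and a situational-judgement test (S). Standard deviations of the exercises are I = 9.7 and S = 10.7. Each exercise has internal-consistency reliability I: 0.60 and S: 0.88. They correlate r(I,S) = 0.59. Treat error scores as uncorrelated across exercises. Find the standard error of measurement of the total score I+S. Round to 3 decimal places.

Var(total) = 208.58 + 122.472 = 331.052.
True-score variance = 157.205 + 122.472 = 279.677, so reliability = 0.8448.
Error variance = 331.052 − 279.677 = 51.3748; SEM = √51.3748 = 7.168.

7.168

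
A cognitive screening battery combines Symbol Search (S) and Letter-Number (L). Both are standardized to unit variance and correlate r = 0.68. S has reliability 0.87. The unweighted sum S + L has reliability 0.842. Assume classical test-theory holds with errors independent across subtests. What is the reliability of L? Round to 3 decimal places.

0.599

Var(S+L) = 2 + 2·0.68 = 3.360.
True-score variance = ρ_S + ρ_L + 2·0.68, so 0.842 = (0.87 + ρ_L + 1.36) / 3.360.
ρ_L = 0.842·3.360 − 0.87 − 1.36 = 0.599.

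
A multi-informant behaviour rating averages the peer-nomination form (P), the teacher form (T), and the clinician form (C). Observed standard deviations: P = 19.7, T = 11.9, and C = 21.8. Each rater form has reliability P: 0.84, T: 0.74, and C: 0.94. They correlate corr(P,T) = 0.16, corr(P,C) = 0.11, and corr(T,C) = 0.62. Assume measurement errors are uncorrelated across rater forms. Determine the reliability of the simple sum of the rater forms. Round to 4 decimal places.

Var(P+T+C) = 19.7² + 11.9² + 21.8² + 2·[19.7·11.9·0.16 + 19.7·21.8·0.11 + 11.9·21.8·0.62] = 1004.94 + 491.18 = 1496.12.
Under uncorrelated errors the observed covariances equal the true-score covariances, so only the own-variance terms attenuate.
True-score variance = [19.7²·0.84 + 11.9²·0.74 + 21.8²·0.94] + 491.18 = 877.513 + 491.18 = 1368.69.
Reliability = 1368.69 / 1496.12 = 0.9148.

0.9148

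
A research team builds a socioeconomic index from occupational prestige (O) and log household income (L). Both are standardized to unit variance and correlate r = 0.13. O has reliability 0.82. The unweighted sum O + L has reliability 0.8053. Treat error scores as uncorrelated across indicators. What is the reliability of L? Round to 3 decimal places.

0.740

Var(O+L) = 2 + 2·0.13 = 2.260.
True-score variance = ρ_O + ρ_L + 2·0.13, so 0.8053 = (0.82 + ρ_L + 0.26) / 2.260.
ρ_L = 0.8053·2.260 − 0.82 − 0.26 = 0.740.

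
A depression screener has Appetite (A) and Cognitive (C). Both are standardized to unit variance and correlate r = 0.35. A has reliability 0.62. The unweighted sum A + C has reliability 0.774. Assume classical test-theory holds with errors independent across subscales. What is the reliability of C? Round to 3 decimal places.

0.770

Var(A+C) = 2 + 2·0.35 = 2.700.
True-score variance = ρ_A + ρ_C + 2·0.35, so 0.774 = (0.62 + ρ_C + 0.70) / 2.700.
ρ_C = 0.774·2.700 − 0.62 − 0.70 = 0.770.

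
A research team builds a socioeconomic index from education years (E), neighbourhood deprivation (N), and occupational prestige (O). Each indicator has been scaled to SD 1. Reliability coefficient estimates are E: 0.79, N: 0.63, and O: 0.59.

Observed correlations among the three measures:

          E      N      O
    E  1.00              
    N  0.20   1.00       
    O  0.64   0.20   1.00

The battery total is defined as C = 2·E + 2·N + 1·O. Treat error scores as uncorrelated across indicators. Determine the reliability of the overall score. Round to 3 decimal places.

Var(C) = 2² + 2² + 1 + 2·[4·0.20 + 2·0.64 + 2·0.20] = 9 + 4.96 = 13.96.
Under uncorrelated errors the observed covariances equal the true-score covariances, so only the own-variance terms attenuate.
True-score variance = [2²·0.79 + 2²·0.63 + 0.59] + 4.96 = 6.27 + 4.96 = 11.23.
Reliability = 11.23 / 13.96 = 0.804.

0.804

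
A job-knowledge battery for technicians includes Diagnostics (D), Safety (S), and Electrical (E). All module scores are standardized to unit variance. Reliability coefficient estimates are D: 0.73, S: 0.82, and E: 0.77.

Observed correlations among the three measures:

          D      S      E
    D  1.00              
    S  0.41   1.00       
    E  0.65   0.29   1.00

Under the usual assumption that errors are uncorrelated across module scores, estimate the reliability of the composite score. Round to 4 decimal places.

Var(D+S+E) = 3 + 2·[0.41 + 0.65 + 0.29] = 3 + 2.7 = 5.7.
Under uncorrelated errors the observed covariances equal the true-score covariances, so only the own-variance terms attenuate.
True-score variance = [0.73 + 0.82 + 0.77] + 2.7 = 2.32 + 2.7 = 5.02.
Reliability = 5.02 / 5.7 = 0.8807.

0.8807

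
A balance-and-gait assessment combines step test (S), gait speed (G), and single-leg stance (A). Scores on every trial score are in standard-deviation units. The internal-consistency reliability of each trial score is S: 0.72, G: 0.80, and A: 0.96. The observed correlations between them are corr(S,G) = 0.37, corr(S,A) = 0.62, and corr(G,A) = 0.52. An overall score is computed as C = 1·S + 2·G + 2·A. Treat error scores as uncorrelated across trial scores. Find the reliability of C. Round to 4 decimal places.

0.9276

Var(C) = 1 + 2² + 2² + 2·[2·0.37 + 2·0.62 + 4·0.52] = 9 + 8.12 = 17.12.
Under uncorrelated errors the observed covariances equal the true-score covariances, so only the own-variance terms attenuate.
True-score variance = [0.72 + 2²·0.80 + 2²·0.96] + 8.12 = 7.76 + 8.12 = 15.88.
Reliability = 15.88 / 17.12 = 0.9276.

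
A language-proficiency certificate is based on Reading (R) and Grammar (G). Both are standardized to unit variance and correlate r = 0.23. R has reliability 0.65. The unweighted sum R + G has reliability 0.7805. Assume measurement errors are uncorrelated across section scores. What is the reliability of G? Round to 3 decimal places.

Var(R+G) = 2 + 2·0.23 = 2.460.
True-score variance = ρ_R + ρ_G + 2·0.23, so 0.7805 = (0.65 + ρ_G + 0.46) / 2.460.
ρ_G = 0.7805·2.460 − 0.65 − 0.46 = 0.810.

0.810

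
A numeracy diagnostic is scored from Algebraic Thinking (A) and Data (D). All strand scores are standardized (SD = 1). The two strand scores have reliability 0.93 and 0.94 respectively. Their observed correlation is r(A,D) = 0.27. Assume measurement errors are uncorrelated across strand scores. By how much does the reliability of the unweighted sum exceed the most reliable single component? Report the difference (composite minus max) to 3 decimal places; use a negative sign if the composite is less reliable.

Var(sum) = 2 + 0.54 = 2.54; true-score variance = 1.87 + 0.54 = 2.41; composite reliability = 0.9488.
Max component reliability = 0.9400.
Difference = 0.9488 − 0.9400 = 0.009.

0.009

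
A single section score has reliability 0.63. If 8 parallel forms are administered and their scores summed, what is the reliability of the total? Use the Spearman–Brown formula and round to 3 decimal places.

0.932

ρ_k = kρ / (1 + (k−1)ρ) = 8·0.63 / (1 + 7·0.63) = 5.040 / 5.410 = 0.932.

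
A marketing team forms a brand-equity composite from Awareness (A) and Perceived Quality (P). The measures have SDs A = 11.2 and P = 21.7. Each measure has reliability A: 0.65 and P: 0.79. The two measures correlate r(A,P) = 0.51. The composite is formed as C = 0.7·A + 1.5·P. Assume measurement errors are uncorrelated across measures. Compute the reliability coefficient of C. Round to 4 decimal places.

0.8233

Var(C) = 0.7²·11.2² + 1.5²·21.7² + 2·[1.05·11.2·21.7·0.51] = 1120.97 + 260.296 = 1381.26.
Because errors are independent across components, Cov(Tᵢ,Tⱼ) = Cov(Xᵢ,Xⱼ); the off-diagonal part of the true-score variance is the same as above.
True-score variance = [0.7²·11.2²·0.65 + 1.5²·21.7²·0.79] + 260.296 = 876.96 + 260.296 = 1137.26.
Reliability = 1137.26 / 1381.26 = 0.8233.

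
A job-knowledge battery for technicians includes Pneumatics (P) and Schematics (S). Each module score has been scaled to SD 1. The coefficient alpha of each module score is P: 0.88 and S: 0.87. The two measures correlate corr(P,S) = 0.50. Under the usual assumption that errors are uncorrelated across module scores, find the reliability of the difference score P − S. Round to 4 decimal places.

0.7500

Var(P−S) = 1 + 1 − 2·0.50 = 2 − 1 = 1.
Because errors are independent across components, Cov(Tᵢ,Tⱼ) = Cov(Xᵢ,Xⱼ); the off-diagonal part of the true-score variance is the same as above.
True-score variance = [0.88 + 0.87] − 1 = 1.75 − 1 = 0.75.
Reliability = 0.75 / 1 = 0.7500.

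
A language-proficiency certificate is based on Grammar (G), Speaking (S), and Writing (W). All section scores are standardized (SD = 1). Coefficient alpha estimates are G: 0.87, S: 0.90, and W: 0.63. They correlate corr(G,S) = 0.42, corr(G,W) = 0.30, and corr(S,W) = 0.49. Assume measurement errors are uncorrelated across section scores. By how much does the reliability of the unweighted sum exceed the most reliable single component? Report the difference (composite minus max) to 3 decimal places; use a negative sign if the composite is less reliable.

-0.011

Var(sum) = 3 + 2.42 = 5.42; true-score variance = 2.4 + 2.42 = 4.82; composite reliability = 0.8893.
Max component reliability = 0.9000.
Difference = 0.8893 − 0.9000 = -0.011.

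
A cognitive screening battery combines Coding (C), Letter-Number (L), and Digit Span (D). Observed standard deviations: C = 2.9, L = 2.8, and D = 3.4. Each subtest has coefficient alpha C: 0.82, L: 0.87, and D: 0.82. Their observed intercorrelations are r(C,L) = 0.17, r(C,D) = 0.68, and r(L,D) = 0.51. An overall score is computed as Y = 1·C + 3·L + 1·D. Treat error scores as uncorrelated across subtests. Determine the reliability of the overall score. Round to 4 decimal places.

0.9097

Var(Y) = 2.9² + 3²·2.8² + 3.4² + 2·[3·2.9·2.8·0.17 + 2.9·3.4·0.68 + 3·2.8·3.4·0.51] = 90.53 + 50.8232 = 141.353.
Under uncorrelated errors the observed covariances equal the true-score covariances, so only the own-variance terms attenuate.
True-score variance = [2.9²·0.82 + 3²·2.8²·0.87 + 3.4²·0.82] + 50.8232 = 77.7626 + 50.8232 = 128.586.
Reliability = 128.586 / 141.353 = 0.9097.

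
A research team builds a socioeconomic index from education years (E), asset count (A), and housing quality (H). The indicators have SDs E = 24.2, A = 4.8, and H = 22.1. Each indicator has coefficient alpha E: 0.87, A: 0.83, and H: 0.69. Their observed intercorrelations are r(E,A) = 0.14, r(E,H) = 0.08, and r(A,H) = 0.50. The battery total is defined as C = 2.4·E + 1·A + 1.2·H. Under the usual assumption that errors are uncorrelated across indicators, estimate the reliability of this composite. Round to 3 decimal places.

Var(C) = 2.4²·24.2² + 4.8² + 1.2²·22.1² + 2·[2.4·24.2·4.8·0.14 + 2.88·24.2·22.1·0.08 + 1.2·4.8·22.1·0.50] = 4099.64 + 451.801 = 4551.44.
Under uncorrelated errors the observed covariances equal the true-score covariances, so only the own-variance terms attenuate.
True-score variance = [2.4²·24.2²·0.87 + 4.8²·0.83 + 1.2²·22.1²·0.69] + 451.801 = 3439.17 + 451.801 = 3890.97.
Reliability = 3890.97 / 4551.44 = 0.855.

0.855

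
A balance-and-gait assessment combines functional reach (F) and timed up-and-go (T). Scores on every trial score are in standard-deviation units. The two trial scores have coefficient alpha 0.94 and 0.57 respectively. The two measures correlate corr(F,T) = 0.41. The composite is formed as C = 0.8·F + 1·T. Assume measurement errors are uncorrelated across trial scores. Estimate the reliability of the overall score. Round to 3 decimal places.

0.796

Var(C) = 0.8² + 1 + 2·[0.8·0.41] = 1.64 + 0.656 = 2.296.
Because errors are independent across components, Cov(Tᵢ,Tⱼ) = Cov(Xᵢ,Xⱼ); the off-diagonal part of the true-score variance is the same as above.
True-score variance = [0.8²·0.94 + 0.57] + 0.656 = 1.1716 + 0.656 = 1.8276.
Reliability = 1.8276 / 2.296 = 0.796.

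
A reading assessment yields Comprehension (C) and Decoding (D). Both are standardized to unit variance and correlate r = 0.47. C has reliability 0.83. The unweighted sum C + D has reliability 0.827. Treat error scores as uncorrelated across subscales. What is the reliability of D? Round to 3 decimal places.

Var(C+D) = 2 + 2·0.47 = 2.940.
True-score variance = ρ_C + ρ_D + 2·0.47, so 0.827 = (0.83 + ρ_D + 0.94) / 2.940.
ρ_D = 0.827·2.940 − 0.83 − 0.94 = 0.661.

0.661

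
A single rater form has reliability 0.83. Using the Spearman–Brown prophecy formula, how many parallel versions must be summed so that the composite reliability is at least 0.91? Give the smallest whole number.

3

k ≥ ρ*(1−ρ₁)/(ρ₁(1−ρ*)) = 0.91·0.17 / (0.83·0.09) = 2.071.
Smallest integer k = 3.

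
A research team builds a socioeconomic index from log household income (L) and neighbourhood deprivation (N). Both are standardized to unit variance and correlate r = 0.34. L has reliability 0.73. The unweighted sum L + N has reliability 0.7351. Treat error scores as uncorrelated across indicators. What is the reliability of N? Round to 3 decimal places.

0.560

Var(L+N) = 2 + 2·0.34 = 2.680.
True-score variance = ρ_L + ρ_N + 2·0.34, so 0.7351 = (0.73 + ρ_N + 0.68) / 2.680.
ρ_N = 0.7351·2.680 − 0.73 − 0.68 = 0.560.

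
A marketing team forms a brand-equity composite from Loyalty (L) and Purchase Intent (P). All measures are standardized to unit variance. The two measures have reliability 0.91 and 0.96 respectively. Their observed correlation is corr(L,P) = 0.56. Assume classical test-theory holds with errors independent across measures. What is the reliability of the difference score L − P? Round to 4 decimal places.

Var(L−P) = 1 + 1 − 2·0.56 = 2 − 1.12 = 0.88.
Because errors are independent across components, Cov(Tᵢ,Tⱼ) = Cov(Xᵢ,Xⱼ); the off-diagonal part of the true-score variance is the same as above.
True-score variance = [0.91 + 0.96] − 1.12 = 1.87 − 1.12 = 0.75.
Reliability = 0.75 / 0.88 = 0.8523.

0.8523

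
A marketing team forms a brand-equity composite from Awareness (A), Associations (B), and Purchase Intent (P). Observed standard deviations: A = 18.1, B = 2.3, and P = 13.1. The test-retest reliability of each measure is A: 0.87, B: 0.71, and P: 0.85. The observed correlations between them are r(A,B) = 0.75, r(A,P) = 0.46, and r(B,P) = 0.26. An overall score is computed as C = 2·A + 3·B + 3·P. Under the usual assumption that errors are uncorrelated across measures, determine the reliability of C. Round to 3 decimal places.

Var(C) = 2²·18.1² + 3²·2.3² + 3²·13.1² + 2·[6·18.1·2.3·0.75 + 6·18.1·13.1·0.46 + 9·2.3·13.1·0.26] = 2902.54 + 1824.53 = 4727.07.
With uncorrelated errors the cross-covariances are all true-score covariance, so they carry over unchanged; only the diagonal terms shrink to ρᵢσᵢ².
True-score variance = [2²·18.1²·0.87 + 3²·2.3²·0.71 + 3²·13.1²·0.85] + 1824.53 = 2486.7 + 1824.53 = 4311.23.
Reliability = 4311.23 / 4727.07 = 0.912.

0.912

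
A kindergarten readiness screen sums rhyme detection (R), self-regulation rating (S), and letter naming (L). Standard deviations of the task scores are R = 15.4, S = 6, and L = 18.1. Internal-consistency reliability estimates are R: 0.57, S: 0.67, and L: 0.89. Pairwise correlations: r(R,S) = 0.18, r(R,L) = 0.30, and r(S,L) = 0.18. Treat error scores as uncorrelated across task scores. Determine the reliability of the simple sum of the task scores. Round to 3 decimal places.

Var(R+S+L) = 15.4² + 6² + 18.1² + 2·[15.4·6·0.18 + 15.4·18.1·0.30 + 6·18.1·0.18] = 600.77 + 239.604 = 840.374.
With uncorrelated errors the cross-covariances are all true-score covariance, so they carry over unchanged; only the diagonal terms shrink to ρᵢσᵢ².
True-score variance = [15.4²·0.57 + 6²·0.67 + 18.1²·0.89] + 239.604 = 450.874 + 239.604 = 690.478.
Reliability = 690.478 / 840.374 = 0.822.

0.822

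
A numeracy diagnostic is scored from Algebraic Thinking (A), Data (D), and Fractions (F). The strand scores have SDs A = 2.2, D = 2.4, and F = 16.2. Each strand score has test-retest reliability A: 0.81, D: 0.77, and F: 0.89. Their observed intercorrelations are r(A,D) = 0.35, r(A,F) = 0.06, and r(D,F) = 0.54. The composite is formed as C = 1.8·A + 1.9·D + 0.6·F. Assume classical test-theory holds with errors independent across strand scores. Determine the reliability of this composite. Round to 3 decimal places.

Var(C) = 1.8²·2.2² + 1.9²·2.4² + 0.6²·16.2² + 2·[3.42·2.2·2.4·0.35 + 1.08·2.2·16.2·0.06 + 1.14·2.4·16.2·0.54] = 130.954 + 65.1283 = 196.082.
With uncorrelated errors the cross-covariances are all true-score covariance, so they carry over unchanged; only the diagonal terms shrink to ρᵢσᵢ².
True-score variance = [1.8²·2.2²·0.81 + 1.9²·2.4²·0.77 + 0.6²·16.2²·0.89] + 65.1283 = 112.799 + 65.1283 = 177.927.
Reliability = 177.927 / 196.082 = 0.907.

0.907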